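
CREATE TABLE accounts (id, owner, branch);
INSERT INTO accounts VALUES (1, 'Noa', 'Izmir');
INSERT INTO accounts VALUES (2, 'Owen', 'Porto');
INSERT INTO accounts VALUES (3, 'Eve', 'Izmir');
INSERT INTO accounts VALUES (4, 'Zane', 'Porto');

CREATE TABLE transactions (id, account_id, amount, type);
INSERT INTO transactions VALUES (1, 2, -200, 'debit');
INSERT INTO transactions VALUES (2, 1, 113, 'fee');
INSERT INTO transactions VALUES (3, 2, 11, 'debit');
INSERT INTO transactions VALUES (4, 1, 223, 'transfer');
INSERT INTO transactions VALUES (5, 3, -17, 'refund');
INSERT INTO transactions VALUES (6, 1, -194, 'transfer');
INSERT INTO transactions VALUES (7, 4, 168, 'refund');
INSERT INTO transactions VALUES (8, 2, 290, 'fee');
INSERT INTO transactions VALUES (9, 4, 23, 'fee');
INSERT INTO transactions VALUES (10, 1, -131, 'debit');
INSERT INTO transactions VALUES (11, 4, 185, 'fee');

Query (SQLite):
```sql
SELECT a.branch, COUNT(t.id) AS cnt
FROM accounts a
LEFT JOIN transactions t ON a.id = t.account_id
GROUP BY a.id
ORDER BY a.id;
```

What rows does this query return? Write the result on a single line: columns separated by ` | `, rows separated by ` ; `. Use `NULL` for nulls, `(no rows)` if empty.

LEFT JOIN keeps every accounts row; unmatched ones get NULL for transactions columns.
Group by accounts.id and compute COUNT(t.id). COUNT(col) of an all-NULL group is 0.
  1: ids {2, 4, 6, 10} → COUNT(t.id)=4
  2: ids {1, 3, 8} → COUNT(t.id)=3
  3: ids {5} → COUNT(t.id)=1
  4: ids {7, 9, 11} → COUNT(t.id)=3

Izmir | 4 ; Porto | 3 ; Izmir | 1 ; Porto | 3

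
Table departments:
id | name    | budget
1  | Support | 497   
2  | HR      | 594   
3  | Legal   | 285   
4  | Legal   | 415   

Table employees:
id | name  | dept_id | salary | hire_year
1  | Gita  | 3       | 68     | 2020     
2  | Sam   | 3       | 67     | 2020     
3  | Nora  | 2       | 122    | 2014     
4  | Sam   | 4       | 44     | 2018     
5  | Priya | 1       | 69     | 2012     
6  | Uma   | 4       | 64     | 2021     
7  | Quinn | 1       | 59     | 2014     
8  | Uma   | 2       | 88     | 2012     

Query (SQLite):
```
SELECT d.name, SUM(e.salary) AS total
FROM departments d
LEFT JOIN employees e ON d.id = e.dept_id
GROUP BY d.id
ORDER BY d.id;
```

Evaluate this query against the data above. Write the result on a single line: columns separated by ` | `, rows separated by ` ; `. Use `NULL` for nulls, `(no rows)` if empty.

LEFT JOIN keeps every departments row; unmatched ones get NULL for employees columns.
Group by departments.id and compute SUM(e.salary). SUM over an all-NULL group is NULL.
  1: ids {5, 7} → SUM(e.salary)=128
  2: ids {3, 8} → SUM(e.salary)=210
  3: ids {1, 2} → SUM(e.salary)=135
  4: ids {4, 6} → SUM(e.salary)=108

Support | 128 ; HR | 210 ; Legal | 135 ; Legal | 108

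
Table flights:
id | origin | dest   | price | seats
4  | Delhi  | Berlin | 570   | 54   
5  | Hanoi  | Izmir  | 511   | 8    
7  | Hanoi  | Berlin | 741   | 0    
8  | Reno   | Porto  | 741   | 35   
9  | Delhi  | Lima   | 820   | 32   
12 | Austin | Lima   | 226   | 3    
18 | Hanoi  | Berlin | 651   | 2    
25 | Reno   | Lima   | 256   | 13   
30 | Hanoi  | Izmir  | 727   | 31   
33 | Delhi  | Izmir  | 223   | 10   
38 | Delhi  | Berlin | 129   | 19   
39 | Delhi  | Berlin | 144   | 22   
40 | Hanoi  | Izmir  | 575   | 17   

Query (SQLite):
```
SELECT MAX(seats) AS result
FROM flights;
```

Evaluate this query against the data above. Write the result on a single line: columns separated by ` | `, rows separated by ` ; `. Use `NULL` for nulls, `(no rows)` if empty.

54

All seats values: [54, 8, 0, 35, 32, 3, 2, 13, 31, 10, 19, 22, 17].
MAX of non-NULL values = 54.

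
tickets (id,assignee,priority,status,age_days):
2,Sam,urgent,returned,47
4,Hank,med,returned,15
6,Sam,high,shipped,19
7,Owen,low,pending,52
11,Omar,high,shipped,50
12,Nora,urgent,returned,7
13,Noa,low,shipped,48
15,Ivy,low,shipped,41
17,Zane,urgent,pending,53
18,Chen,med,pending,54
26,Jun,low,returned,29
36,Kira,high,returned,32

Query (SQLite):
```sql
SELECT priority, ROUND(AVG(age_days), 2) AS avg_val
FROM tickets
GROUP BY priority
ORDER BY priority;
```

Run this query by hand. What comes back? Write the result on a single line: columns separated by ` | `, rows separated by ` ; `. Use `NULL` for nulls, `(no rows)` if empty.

high | 33.67 ; low | 42.5 ; med | 34.5 ; urgent | 35.67

Partition tickets by priority; compute ROUND(AVG(age_days), 2) within each group.
  high: ids {6, 11, 36} → ROUND(AVG(age_days), 2)=33.67
  low: ids {7, 13, 15, 26} → ROUND(AVG(age_days), 2)=42.5
  med: ids {4, 18} → ROUND(AVG(age_days), 2)=34.5
  urgent: ids {2, 12, 17} → ROUND(AVG(age_days), 2)=35.67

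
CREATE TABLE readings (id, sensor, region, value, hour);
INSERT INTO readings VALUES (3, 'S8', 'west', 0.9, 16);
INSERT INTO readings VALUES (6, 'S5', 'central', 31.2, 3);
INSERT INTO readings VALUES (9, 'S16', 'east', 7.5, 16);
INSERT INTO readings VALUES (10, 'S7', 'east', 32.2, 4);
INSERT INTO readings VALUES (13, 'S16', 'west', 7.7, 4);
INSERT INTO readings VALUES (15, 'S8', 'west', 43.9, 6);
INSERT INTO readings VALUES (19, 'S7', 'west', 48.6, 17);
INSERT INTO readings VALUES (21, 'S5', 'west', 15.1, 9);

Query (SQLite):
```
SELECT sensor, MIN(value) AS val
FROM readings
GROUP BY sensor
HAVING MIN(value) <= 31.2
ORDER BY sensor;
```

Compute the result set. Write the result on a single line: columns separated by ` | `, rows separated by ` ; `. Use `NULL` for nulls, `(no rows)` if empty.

S16 | 7.5 ; S5 | 15.1 ; S8 | 0.9

Partition readings by sensor; compute MIN(value) within each group.
HAVING: keep groups where MIN(value) <= 31.2.
  S16: ids {9, 13} → MIN(value)=7.5
  S5: ids {6, 21} → MIN(value)=15.1
  S7: ids {10, 19} → MIN(value)=32.2
  S8: ids {3, 15} → MIN(value)=0.9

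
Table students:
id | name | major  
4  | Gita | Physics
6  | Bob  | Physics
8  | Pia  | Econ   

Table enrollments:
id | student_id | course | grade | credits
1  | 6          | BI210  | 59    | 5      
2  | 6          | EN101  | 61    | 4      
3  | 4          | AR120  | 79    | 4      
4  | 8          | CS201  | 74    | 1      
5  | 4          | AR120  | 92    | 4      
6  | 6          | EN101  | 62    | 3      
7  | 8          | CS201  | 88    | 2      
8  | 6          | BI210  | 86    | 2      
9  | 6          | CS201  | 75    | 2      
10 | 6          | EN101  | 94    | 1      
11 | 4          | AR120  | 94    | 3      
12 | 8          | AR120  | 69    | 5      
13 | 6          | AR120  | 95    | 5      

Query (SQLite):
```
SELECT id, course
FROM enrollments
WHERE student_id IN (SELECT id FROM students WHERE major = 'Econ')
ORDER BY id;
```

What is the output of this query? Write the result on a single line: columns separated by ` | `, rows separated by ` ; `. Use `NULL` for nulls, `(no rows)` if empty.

Inner query: students.id where major = 'Econ'.
Outer: keep enrollments rows whose student_id is in that set.
Inner query → {8}

4 | CS201 ; 7 | CS201 ; 12 | AR120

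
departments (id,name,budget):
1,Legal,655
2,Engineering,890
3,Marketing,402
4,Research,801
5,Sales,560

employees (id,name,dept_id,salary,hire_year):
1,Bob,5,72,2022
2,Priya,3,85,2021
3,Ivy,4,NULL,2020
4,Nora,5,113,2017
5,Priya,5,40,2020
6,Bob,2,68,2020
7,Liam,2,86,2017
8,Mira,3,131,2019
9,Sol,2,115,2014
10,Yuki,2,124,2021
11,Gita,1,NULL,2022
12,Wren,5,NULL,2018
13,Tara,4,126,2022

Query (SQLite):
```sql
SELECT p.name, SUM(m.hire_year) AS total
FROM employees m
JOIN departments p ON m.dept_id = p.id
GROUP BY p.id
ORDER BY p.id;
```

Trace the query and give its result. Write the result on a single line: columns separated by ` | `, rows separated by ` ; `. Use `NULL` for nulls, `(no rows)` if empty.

Join each employees row to its departments via dept_id.
Group joined rows by departments.id; compute SUM(m.hire_year) per group.
  1: ids {11} → SUM(m.hire_year)=2022
  2: ids {6, 7, 9, 10} → SUM(m.hire_year)=8072
  3: ids {2, 8} → SUM(m.hire_year)=4040
  4: ids {3, 13} → SUM(m.hire_year)=4042
  5: ids {1, 4, 5, 12} → SUM(m.hire_year)=8077

Legal | 2022 ; Engineering | 8072 ; Marketing | 4040 ; Research | 4042 ; Sales | 8077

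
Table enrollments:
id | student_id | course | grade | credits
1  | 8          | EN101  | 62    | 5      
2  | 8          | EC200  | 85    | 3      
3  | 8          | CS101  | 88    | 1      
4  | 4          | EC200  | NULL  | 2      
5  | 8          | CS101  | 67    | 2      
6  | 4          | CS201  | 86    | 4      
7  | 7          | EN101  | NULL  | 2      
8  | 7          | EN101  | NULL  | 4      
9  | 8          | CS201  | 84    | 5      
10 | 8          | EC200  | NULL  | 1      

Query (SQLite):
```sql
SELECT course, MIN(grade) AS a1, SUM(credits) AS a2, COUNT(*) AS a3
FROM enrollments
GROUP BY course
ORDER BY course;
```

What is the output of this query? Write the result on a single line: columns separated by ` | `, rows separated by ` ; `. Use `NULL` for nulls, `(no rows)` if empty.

CS101 | 67 | 3 | 2 ; CS201 | 84 | 9 | 2 ; EC200 | 85 | 6 | 3 ; EN101 | 62 | 11 | 3

Group enrollments by course.
Per group compute: MIN(grade), SUM(credits), COUNT(*).
  CS101: ids {3, 5} → MIN(grade)=67, SUM(credits)=3, COUNT(*)=2
  CS201: ids {6, 9} → MIN(grade)=84, SUM(credits)=9, COUNT(*)=2
  EC200: ids {2, 4, 10} → MIN(grade)=85, SUM(credits)=6, COUNT(*)=3
  EN101: ids {1, 7, 8} → MIN(grade)=62, SUM(credits)=11, COUNT(*)=3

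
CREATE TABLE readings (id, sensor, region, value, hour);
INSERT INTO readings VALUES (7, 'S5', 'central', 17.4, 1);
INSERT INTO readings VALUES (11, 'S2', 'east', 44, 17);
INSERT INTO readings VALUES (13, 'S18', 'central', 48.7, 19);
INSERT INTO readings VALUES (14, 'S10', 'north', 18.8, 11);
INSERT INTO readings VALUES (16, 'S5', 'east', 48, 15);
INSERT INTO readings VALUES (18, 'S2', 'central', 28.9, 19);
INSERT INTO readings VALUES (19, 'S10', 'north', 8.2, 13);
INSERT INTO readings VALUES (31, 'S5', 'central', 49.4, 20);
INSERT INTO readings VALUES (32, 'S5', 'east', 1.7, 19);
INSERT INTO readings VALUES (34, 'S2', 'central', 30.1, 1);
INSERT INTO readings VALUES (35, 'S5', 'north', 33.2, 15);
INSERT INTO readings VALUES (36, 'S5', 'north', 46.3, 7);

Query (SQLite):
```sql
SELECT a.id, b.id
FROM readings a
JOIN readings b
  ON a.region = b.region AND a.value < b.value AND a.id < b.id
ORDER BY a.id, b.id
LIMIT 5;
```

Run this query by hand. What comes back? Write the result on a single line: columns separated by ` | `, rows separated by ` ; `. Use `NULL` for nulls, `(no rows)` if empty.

Pairs (a,b) with same region, a.value < b.value, a.id < b.id.
region groups: central:{7,13,18,31,34} east:{11,16,32} north:{14,19,35,36}
Ordered by (a.id, b.id); first 5.

7 | 13 ; 7 | 18 ; 7 | 31 ; 7 | 34 ; 11 | 16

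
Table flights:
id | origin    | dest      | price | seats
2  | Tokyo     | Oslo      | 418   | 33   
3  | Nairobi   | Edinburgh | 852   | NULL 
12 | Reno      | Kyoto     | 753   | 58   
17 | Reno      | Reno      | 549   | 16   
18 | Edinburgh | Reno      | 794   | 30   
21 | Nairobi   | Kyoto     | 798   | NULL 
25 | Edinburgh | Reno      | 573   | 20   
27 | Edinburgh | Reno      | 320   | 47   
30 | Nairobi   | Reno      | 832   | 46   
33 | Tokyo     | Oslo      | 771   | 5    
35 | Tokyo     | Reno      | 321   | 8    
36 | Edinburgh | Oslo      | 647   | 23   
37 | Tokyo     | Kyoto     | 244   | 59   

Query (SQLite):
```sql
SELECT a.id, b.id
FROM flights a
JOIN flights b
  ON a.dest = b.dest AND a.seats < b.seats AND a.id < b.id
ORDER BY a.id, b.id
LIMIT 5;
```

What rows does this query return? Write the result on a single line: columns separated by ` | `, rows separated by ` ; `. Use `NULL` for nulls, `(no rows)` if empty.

Pairs (a,b) with same dest, a.seats < b.seats, a.id < b.id.
dest groups: Edinburgh:{3} Kyoto:{12,21,37} Oslo:{2,33,36} Reno:{17,18,25,27,30,35}
Ordered by (a.id, b.id); first 5.

12 | 37 ; 17 | 18 ; 17 | 25 ; 17 | 27 ; 17 | 30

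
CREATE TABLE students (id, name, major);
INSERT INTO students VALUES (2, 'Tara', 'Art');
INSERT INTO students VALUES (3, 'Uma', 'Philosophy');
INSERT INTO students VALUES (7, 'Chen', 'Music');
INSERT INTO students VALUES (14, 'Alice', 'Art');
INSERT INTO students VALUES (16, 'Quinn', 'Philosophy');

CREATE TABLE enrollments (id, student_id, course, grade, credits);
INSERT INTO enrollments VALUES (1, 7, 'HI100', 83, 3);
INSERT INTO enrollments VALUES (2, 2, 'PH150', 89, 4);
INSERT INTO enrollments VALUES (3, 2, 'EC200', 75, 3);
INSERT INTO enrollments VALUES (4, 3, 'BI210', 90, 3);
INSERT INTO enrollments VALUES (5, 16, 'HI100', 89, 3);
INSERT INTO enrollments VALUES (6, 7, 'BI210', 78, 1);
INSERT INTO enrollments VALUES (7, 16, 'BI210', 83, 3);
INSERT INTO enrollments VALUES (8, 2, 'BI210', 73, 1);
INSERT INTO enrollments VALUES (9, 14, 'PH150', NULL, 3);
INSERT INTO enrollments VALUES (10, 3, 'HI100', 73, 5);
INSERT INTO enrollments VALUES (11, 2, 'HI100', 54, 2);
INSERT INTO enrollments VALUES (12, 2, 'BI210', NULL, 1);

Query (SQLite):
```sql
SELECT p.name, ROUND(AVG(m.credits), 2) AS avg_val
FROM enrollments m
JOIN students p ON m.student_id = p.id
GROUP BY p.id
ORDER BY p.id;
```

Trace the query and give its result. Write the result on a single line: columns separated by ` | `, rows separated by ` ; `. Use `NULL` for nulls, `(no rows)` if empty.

Tara | 2.2 ; Uma | 4 ; Chen | 2 ; Alice | 3 ; Quinn | 3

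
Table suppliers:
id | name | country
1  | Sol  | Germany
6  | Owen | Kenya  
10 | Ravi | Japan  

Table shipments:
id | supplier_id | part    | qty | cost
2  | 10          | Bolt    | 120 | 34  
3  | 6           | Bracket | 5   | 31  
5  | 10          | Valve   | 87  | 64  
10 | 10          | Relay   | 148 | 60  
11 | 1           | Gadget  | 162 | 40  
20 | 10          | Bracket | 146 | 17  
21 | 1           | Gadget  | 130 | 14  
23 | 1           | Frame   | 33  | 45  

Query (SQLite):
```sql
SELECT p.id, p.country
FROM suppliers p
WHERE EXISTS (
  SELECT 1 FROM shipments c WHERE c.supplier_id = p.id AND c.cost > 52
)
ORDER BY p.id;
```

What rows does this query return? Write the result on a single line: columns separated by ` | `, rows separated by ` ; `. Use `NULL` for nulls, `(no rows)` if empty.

10 | Japan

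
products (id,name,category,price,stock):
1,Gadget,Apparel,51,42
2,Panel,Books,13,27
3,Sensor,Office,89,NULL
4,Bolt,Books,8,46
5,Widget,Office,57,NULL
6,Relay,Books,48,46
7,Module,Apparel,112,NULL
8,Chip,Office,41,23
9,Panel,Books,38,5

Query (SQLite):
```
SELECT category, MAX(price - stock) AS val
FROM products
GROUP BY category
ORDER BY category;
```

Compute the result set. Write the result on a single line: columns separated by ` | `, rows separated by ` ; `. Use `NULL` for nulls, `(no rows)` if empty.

For each row compute price - stock.
Group by category; take MAX of the expression per group.
  Apparel: ids {1, 7} → MAX(price - stock)=9
  Books: ids {2, 4, 6, 9} → MAX(price - stock)=33
  Office: ids {3, 5, 8} → MAX(price - stock)=18

Apparel | 9 ; Books | 33 ; Office | 18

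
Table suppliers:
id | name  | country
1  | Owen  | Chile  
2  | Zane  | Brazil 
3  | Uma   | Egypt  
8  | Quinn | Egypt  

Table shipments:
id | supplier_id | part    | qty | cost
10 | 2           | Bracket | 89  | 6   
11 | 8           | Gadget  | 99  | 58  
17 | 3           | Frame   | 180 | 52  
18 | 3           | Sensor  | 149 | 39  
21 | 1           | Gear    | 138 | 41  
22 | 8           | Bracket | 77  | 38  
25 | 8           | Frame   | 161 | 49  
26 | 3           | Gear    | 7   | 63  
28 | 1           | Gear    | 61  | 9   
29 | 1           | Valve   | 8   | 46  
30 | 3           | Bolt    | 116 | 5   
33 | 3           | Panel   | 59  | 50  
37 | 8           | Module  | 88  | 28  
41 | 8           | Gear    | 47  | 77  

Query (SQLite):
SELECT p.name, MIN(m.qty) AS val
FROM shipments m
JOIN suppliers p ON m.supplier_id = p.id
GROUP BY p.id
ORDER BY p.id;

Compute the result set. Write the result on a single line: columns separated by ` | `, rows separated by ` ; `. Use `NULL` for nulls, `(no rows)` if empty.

Owen | 8 ; Zane | 89 ; Uma | 7 ; Quinn | 47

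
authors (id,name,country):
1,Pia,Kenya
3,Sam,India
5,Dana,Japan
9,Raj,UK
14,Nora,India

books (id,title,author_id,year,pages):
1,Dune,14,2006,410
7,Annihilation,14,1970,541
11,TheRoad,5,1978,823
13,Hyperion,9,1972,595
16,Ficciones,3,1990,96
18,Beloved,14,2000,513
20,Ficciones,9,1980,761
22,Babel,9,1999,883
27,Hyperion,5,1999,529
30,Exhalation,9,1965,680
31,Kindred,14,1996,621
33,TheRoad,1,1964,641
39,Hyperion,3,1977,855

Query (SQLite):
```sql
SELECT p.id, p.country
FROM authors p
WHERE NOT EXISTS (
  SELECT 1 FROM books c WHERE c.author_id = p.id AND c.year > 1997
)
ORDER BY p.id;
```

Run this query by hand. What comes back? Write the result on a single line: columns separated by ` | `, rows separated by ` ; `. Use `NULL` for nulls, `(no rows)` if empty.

1 | Kenya ; 3 | India

For each authors row, check whether any books with matching author_id has year > 1997.
Keep rows where that is false.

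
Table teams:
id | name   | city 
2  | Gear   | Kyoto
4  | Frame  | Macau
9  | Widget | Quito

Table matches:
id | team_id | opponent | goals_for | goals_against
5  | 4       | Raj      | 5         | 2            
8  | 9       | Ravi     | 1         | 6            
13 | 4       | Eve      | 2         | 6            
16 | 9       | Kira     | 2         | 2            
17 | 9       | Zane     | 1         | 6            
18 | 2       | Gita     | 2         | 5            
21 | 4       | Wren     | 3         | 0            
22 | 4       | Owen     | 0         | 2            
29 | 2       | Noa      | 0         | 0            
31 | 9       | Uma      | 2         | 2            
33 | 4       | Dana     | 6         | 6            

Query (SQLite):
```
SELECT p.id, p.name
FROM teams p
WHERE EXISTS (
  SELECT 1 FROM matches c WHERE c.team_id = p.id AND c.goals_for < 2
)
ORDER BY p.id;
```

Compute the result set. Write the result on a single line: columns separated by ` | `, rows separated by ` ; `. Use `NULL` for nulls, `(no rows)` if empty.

For each teams row, check whether any matches with matching team_id has goals_for < 2.
Keep rows where that is true.

2 | Gear ; 4 | Frame ; 9 | Widget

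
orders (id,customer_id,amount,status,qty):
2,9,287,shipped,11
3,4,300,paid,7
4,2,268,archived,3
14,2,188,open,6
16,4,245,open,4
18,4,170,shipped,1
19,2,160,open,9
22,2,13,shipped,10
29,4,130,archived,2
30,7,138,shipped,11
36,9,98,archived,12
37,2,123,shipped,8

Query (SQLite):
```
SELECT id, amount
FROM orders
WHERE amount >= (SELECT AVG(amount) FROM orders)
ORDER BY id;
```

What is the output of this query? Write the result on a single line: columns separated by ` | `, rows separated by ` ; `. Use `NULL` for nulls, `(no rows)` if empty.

2 | 287 ; 3 | 300 ; 4 | 268 ; 14 | 188 ; 16 | 245

Scalar subquery: AVG(amount) over all orders rows = 176.666667 (≈; comparison uses full precision).
Keep rows where amount >= that value.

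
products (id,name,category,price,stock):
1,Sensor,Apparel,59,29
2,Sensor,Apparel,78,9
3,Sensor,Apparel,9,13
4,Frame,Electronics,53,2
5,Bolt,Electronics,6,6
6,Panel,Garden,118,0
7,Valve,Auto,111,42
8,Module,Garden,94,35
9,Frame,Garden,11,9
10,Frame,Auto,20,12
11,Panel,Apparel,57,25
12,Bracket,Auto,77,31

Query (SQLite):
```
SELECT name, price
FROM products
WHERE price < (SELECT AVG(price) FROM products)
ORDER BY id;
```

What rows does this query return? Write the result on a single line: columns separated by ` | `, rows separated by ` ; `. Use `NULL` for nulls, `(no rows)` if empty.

Sensor | 9 ; Frame | 53 ; Bolt | 6 ; Frame | 11 ; Frame | 20 ; Panel | 57

Scalar subquery: AVG(price) over all products rows = 57.75.
Keep rows where price < that value.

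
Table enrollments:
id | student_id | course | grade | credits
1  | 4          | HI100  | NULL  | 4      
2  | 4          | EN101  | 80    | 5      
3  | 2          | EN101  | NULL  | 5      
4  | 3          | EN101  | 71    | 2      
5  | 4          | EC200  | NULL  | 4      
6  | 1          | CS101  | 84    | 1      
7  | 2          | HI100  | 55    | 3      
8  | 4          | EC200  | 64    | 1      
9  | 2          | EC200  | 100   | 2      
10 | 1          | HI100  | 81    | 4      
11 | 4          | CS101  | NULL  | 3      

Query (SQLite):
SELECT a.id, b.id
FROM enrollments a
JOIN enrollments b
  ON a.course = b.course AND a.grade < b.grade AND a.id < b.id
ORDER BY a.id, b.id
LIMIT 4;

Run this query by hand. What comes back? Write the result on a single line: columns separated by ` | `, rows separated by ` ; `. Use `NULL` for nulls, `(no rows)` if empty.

7 | 10 ; 8 | 9

Pairs (a,b) with same course, a.grade < b.grade, a.id < b.id.
course groups: CS101:{6,11} EC200:{5,8,9} EN101:{2,3,4} HI100:{1,7,10}
Ordered by (a.id, b.id); first 4.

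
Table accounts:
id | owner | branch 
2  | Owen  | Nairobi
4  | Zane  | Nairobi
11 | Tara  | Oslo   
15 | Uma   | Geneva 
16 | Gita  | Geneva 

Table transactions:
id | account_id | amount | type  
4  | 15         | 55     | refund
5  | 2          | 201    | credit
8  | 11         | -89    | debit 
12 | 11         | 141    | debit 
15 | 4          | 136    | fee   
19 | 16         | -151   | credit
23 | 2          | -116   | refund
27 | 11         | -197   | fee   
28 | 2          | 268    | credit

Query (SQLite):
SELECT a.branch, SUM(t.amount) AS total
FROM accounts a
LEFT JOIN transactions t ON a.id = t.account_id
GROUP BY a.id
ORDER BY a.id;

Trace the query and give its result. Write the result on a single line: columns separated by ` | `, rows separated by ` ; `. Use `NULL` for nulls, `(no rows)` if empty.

Nairobi | 353 ; Nairobi | 136 ; Oslo | -145 ; Geneva | 55 ; Geneva | -151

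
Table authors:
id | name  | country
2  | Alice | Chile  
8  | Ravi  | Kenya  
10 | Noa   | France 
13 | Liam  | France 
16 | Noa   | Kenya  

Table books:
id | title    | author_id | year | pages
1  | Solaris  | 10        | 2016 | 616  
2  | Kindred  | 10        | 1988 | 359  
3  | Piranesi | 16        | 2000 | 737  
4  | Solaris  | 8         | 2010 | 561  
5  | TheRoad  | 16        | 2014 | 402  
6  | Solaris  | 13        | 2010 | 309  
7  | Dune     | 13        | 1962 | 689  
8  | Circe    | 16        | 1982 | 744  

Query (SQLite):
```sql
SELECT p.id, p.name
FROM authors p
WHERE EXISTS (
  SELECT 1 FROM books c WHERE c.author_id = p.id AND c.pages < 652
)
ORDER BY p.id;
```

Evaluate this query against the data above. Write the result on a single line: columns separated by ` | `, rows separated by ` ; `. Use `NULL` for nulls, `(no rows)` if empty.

For each authors row, check whether any books with matching author_id has pages < 652.
Keep rows where that is true.

8 | Ravi ; 10 | Noa ; 13 | Liam ; 16 | Noa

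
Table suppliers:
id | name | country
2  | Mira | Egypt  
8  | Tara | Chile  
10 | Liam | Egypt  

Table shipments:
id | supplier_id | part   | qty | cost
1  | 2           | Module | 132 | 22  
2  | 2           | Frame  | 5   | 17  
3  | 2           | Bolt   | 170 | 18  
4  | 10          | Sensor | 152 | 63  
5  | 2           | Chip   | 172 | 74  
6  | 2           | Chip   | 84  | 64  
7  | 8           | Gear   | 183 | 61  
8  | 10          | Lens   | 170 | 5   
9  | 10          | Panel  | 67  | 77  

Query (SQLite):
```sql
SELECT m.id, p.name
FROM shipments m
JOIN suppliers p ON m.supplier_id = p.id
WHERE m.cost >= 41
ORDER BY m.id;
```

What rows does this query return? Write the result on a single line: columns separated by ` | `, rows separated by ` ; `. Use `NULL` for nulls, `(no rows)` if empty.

4 | Liam ; 5 | Mira ; 6 | Mira ; 7 | Tara ; 9 | Liam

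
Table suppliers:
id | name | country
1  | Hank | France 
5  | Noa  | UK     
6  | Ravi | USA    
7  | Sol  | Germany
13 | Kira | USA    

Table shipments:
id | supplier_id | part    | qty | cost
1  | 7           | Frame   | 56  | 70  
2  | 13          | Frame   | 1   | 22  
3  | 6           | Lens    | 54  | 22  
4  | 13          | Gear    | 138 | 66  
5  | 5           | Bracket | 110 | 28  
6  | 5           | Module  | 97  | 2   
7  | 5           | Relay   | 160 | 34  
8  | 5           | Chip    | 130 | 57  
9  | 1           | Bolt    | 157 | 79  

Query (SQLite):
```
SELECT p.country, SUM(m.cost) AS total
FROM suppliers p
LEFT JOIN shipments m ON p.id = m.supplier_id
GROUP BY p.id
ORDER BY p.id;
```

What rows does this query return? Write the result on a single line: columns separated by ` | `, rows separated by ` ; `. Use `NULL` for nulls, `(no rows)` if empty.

France | 79 ; UK | 121 ; USA | 22 ; Germany | 70 ; USA | 88

LEFT JOIN keeps every suppliers row; unmatched ones get NULL for shipments columns.
Group by suppliers.id and compute SUM(m.cost). SUM over an all-NULL group is NULL.
  1: ids {9} → SUM(m.cost)=79
  5: ids {5, 6, 7, 8} → SUM(m.cost)=121
  6: ids {3} → SUM(m.cost)=22
  7: ids {1} → SUM(m.cost)=70
  13: ids {2, 4} → SUM(m.cost)=88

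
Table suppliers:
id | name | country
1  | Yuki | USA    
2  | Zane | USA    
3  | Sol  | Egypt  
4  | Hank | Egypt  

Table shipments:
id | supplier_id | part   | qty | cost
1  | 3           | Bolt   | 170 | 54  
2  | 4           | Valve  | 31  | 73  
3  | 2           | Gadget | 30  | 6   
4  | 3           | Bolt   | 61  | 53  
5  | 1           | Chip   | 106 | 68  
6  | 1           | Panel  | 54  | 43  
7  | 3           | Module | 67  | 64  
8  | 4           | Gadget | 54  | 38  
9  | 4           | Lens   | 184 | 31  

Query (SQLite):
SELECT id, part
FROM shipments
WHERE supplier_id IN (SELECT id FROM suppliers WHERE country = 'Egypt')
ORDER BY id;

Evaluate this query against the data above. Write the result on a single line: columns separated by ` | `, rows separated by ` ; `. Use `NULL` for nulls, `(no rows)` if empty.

1 | Bolt ; 2 | Valve ; 4 | Bolt ; 7 | Module ; 8 | Gadget ; 9 | Lens

Inner query: suppliers.id where country = 'Egypt'.
Outer: keep shipments rows whose supplier_id is in that set.
Inner query → {3, 4}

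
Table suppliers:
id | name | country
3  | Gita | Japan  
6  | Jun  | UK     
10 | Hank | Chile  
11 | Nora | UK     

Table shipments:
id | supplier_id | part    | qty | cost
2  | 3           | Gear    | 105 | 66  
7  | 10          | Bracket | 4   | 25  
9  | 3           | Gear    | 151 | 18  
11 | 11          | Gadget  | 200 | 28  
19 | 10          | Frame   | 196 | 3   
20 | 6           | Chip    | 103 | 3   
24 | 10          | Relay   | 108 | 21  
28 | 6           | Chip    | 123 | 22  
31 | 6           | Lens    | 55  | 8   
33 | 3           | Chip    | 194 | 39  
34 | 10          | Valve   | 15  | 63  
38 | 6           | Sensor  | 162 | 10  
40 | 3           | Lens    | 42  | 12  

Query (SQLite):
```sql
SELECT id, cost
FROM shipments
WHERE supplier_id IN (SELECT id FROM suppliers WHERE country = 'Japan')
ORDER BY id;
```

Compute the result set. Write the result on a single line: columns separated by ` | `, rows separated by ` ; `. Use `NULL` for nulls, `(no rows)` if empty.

2 | 66 ; 9 | 18 ; 33 | 39 ; 40 | 12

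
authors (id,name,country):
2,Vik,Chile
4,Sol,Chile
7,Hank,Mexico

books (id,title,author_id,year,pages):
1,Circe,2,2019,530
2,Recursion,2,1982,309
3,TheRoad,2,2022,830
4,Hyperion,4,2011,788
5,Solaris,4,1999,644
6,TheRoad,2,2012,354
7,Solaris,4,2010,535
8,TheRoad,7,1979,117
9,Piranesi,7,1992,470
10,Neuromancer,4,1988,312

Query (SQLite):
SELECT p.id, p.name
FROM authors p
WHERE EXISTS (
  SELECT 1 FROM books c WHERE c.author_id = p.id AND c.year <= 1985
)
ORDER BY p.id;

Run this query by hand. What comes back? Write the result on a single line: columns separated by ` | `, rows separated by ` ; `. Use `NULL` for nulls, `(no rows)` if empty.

2 | Vik ; 7 | Hank

For each authors row, check whether any books with matching author_id has year <= 1985.
Keep rows where that is true.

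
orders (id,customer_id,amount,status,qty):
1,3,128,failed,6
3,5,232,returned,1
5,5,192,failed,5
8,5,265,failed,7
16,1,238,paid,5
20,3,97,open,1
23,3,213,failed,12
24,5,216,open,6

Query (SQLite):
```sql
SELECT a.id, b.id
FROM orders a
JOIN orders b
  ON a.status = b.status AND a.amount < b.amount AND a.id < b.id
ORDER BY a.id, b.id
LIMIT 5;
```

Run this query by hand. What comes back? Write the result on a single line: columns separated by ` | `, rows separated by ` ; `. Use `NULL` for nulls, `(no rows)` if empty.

Pairs (a,b) with same status, a.amount < b.amount, a.id < b.id.
status groups: failed:{1,5,8,23} open:{20,24} paid:{16} returned:{3}
Ordered by (a.id, b.id); first 5.

1 | 5 ; 1 | 8 ; 1 | 23 ; 5 | 8 ; 5 | 23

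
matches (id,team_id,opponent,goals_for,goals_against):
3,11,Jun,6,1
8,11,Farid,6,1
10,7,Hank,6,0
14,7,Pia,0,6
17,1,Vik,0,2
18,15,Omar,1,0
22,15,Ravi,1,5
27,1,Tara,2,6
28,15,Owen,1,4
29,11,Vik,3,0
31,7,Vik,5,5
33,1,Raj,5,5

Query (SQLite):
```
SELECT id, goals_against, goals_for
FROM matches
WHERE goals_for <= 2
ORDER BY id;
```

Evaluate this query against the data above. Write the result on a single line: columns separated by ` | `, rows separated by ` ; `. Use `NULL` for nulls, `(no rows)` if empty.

14 | 6 | 0 ; 17 | 2 | 0 ; 18 | 0 | 1 ; 22 | 5 | 1 ; 27 | 6 | 2 ; 28 | 4 | 1

goals_for <= 2: ids {14, 17, 18, 22, 27, 28}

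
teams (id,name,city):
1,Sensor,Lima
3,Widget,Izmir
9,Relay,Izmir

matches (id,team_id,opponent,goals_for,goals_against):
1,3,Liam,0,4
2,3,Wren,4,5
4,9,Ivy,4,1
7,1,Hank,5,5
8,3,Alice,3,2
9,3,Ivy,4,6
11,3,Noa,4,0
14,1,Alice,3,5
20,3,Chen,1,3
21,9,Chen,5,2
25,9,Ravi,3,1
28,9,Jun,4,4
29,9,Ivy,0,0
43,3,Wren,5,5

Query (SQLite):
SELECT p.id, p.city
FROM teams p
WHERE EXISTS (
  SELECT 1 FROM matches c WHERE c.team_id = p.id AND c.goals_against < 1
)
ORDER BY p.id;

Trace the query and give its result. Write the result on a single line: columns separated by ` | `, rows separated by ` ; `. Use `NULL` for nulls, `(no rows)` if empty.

For each teams row, check whether any matches with matching team_id has goals_against < 1.
Keep rows where that is true.

3 | Izmir ; 9 | Izmir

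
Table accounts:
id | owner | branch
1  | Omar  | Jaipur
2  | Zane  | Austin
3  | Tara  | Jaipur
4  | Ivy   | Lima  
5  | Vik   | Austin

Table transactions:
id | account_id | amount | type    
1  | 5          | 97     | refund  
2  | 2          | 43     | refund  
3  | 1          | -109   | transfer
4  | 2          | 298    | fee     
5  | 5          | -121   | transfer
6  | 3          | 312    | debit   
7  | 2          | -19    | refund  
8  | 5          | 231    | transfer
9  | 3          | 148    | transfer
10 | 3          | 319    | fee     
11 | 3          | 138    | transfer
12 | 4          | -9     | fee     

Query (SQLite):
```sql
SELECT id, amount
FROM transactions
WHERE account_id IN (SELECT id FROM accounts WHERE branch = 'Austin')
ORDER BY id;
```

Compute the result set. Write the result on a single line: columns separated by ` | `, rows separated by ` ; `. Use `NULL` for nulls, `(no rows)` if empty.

Inner query: accounts.id where branch = 'Austin'.
Outer: keep transactions rows whose account_id is in that set.
Inner query → {2, 5}

1 | 97 ; 2 | 43 ; 4 | 298 ; 5 | -121 ; 7 | -19 ; 8 | 231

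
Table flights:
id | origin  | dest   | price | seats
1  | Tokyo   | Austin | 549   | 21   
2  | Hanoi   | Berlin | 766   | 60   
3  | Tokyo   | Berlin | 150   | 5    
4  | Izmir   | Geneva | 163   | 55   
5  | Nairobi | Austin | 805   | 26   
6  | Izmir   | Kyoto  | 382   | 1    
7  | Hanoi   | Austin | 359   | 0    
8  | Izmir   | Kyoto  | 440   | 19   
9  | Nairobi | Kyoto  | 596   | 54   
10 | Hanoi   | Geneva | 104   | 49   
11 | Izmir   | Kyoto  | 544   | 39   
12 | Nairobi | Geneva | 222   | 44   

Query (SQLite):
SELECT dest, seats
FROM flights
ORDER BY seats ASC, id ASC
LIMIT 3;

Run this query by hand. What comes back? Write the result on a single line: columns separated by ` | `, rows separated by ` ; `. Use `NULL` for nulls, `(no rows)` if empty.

Austin | 0 ; Kyoto | 1 ; Berlin | 5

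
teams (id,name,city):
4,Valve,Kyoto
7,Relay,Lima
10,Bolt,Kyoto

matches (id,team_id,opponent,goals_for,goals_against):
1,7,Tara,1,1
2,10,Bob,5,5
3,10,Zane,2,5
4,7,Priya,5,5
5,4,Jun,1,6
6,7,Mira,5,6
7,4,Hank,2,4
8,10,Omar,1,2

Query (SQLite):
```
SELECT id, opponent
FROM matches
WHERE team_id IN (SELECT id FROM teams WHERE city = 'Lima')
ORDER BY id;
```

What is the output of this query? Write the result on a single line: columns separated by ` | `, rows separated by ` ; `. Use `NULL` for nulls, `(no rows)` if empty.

1 | Tara ; 4 | Priya ; 6 | Mira

Inner query: teams.id where city = 'Lima'.
Outer: keep matches rows whose team_id is in that set.
Inner query → {7}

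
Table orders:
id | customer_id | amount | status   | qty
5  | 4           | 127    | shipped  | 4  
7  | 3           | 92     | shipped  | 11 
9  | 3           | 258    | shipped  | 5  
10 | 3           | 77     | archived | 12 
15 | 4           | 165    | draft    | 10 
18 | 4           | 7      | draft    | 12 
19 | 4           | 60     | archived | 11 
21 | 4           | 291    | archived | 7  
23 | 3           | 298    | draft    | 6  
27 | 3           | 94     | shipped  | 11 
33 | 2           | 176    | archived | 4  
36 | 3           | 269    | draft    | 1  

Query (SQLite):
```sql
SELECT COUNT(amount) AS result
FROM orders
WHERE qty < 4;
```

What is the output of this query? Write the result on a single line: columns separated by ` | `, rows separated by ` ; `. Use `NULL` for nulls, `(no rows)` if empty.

1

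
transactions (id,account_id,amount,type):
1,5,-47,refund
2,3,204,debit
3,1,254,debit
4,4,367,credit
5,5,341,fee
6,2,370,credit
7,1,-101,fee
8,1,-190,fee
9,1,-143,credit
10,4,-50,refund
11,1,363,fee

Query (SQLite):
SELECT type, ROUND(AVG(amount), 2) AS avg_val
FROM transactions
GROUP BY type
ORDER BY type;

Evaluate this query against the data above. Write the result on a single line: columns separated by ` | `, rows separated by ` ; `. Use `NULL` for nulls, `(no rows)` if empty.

credit | 198 ; debit | 229 ; fee | 103.25 ; refund | -48.5

Partition transactions by type; compute ROUND(AVG(amount), 2) within each group.
  credit: ids {4, 6, 9} → ROUND(AVG(amount), 2)=198
  debit: ids {2, 3} → ROUND(AVG(amount), 2)=229
  fee: ids {5, 7, 8, 11} → ROUND(AVG(amount), 2)=103.25
  refund: ids {1, 10} → ROUND(AVG(amount), 2)=-48.5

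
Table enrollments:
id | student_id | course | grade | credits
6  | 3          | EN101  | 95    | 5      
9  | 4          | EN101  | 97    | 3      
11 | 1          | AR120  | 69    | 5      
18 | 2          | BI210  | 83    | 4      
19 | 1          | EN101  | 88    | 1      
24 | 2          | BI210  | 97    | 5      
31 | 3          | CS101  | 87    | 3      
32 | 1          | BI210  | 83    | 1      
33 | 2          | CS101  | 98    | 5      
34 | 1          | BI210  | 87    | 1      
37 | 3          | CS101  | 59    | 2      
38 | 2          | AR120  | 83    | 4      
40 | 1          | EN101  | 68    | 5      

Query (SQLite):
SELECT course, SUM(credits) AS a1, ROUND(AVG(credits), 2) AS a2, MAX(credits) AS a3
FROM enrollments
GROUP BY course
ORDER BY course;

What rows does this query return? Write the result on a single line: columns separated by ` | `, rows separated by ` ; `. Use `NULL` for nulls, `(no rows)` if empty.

Group enrollments by course.
Per group compute: SUM(credits), ROUND(AVG(credits), 2), MAX(credits).
  AR120: ids {11, 38} → SUM(credits)=9, ROUND(AVG(credits), 2)=4.5, MAX(credits)=5
  BI210: ids {18, 24, 32, 34} → SUM(credits)=11, ROUND(AVG(credits), 2)=2.75, MAX(credits)=5
  CS101: ids {31, 33, 37} → SUM(credits)=10, ROUND(AVG(credits), 2)=3.33, MAX(credits)=5
  EN101: ids {6, 9, 19, 40} → SUM(credits)=14, ROUND(AVG(credits), 2)=3.5, MAX(credits)=5

AR120 | 9 | 4.5 | 5 ; BI210 | 11 | 2.75 | 5 ; CS101 | 10 | 3.33 | 5 ; EN101 | 14 | 3.5 | 5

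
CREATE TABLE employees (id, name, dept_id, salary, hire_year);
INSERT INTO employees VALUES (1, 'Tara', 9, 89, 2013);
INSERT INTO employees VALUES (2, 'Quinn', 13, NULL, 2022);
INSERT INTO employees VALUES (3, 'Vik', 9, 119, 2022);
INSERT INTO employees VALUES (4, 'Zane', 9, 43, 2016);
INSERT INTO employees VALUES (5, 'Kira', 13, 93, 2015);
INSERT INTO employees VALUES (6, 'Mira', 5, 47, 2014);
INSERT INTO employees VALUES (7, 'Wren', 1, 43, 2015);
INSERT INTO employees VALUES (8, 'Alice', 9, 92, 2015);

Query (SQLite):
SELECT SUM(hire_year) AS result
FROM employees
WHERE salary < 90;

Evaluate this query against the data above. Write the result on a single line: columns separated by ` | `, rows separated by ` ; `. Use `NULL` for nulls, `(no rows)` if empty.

Rows where salary < 90 → hire_year values: [2013, 2016, 2014, 2015].
SUM of non-NULL values = 8058.

8058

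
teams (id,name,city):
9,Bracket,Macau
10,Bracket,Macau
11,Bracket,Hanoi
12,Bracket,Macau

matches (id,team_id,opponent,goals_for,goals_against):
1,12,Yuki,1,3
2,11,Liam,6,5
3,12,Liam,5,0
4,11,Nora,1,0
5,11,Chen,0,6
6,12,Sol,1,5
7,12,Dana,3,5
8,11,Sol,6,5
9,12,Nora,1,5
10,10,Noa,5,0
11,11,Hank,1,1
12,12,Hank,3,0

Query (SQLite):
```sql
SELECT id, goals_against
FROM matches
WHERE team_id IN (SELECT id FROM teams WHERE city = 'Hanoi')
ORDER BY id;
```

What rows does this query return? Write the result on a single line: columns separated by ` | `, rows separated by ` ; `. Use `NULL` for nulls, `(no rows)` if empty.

2 | 5 ; 4 | 0 ; 5 | 6 ; 8 | 5 ; 11 | 1

Inner query: teams.id where city = 'Hanoi'.
Outer: keep matches rows whose team_id is in that set.
Inner query → {11}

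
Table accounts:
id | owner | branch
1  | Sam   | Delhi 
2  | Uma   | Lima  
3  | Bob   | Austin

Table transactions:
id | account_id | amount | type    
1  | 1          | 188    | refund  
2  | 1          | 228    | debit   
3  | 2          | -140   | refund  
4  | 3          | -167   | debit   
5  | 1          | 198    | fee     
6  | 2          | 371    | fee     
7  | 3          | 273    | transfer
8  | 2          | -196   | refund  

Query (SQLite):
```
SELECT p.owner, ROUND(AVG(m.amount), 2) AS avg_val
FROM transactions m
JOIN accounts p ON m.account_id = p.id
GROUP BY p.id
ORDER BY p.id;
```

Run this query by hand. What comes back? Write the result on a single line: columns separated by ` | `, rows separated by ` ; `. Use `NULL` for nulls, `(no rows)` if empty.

Join each transactions row to its accounts via account_id.
Group joined rows by accounts.id; compute ROUND(AVG(m.amount), 2) per group.
  1: ids {1, 2, 5} → ROUND(AVG(m.amount), 2)=204.67
  2: ids {3, 6, 8} → ROUND(AVG(m.amount), 2)=11.67
  3: ids {4, 7} → ROUND(AVG(m.amount), 2)=53

Sam | 204.67 ; Uma | 11.67 ; Bob | 53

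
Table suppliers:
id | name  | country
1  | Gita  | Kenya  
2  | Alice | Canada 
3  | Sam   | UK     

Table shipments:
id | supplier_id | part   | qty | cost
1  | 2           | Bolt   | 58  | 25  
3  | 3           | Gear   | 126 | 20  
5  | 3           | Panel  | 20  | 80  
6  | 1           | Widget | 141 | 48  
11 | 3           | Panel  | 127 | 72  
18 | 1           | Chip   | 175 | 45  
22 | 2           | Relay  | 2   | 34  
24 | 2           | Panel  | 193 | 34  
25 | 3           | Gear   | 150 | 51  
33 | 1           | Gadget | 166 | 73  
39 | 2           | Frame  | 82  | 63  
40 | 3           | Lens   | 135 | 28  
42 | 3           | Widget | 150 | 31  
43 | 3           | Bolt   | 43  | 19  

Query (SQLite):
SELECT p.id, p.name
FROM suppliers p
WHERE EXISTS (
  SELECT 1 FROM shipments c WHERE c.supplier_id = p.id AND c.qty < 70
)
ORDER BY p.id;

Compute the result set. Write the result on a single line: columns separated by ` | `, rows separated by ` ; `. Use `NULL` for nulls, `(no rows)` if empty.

For each suppliers row, check whether any shipments with matching supplier_id has qty < 70.
Keep rows where that is true.

2 | Alice ; 3 | Sam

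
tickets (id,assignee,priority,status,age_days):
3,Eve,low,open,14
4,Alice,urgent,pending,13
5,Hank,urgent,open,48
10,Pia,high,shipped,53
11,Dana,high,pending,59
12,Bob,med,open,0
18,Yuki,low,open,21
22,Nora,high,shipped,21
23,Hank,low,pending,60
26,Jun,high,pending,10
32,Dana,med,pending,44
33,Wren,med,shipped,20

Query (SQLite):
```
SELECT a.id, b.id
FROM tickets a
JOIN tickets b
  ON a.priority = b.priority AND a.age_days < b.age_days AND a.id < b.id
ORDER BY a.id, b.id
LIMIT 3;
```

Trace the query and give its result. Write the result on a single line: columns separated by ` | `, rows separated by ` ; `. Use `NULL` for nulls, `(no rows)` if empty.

Pairs (a,b) with same priority, a.age_days < b.age_days, a.id < b.id.
priority groups: high:{10,11,22,26} low:{3,18,23} med:{12,32,33} urgent:{4,5}
Ordered by (a.id, b.id); first 3.

3 | 18 ; 3 | 23 ; 4 | 5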